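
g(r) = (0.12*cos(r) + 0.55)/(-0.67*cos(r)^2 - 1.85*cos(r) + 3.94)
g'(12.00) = 0.32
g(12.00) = 0.34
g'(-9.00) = 0.01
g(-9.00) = 0.09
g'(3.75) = 0.02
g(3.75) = 0.09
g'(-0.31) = 0.28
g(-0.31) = 0.42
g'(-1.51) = 0.10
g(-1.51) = 0.15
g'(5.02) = 0.15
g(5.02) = 0.18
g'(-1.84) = 0.07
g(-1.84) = 0.12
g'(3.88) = 0.03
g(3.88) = 0.09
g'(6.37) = -0.10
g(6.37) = 0.47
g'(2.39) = -0.03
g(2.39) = 0.09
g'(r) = (-1.34*sin(r)*cos(r) - 1.85*sin(r))*(0.12*cos(r) + 0.55)/(-0.67*cos(r)^2 - 1.85*cos(r) + 3.94)^2 - 0.12*sin(r)/(-0.67*cos(r)^2 - 1.85*cos(r) + 3.94) = (0.0804*sin(r)^2 - 0.737*cos(r) - 1.5707)*sin(r)/(0.67*cos(r)^2 + 1.85*cos(r) - 3.94)^2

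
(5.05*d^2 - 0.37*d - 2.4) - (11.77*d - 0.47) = 5.05*d^2 - 12.14*d - 1.93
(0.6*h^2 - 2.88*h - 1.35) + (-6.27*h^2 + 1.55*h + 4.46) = -5.67*h^2 - 1.33*h + 3.11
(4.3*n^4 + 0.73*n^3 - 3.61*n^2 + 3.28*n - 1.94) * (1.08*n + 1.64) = 4.644*n^5 + 7.8404*n^4 - 2.7016*n^3 - 2.378*n^2 + 3.284*n - 3.1816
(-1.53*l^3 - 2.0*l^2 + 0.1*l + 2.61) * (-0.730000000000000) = 1.1169*l^3 + 1.46*l^2 - 0.073*l - 1.9053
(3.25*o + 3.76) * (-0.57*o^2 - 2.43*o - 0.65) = -1.8525*o^3 - 10.0407*o^2 - 11.2493*o - 2.444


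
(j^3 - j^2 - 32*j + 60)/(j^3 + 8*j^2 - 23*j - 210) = (j - 2)/(j + 7)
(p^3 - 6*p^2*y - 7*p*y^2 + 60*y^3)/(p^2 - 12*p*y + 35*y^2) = (-p^2 + p*y + 12*y^2)/(-p + 7*y)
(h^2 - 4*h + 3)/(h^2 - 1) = (h - 3)/(h + 1)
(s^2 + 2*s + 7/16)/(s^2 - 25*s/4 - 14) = (s + 1/4)/(s - 8)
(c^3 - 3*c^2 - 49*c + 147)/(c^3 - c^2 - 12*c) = (-c^3 + 3*c^2 + 49*c - 147)/(c*(-c^2 + c + 12))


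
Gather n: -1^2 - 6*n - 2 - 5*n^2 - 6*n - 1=-5*n^2 - 12*n - 4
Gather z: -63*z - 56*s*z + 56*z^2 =56*z^2 + z*(-56*s - 63)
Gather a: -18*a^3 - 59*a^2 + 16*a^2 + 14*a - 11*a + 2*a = -18*a^3 - 43*a^2 + 5*a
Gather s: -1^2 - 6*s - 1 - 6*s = -12*s - 2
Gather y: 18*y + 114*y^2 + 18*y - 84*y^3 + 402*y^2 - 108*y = -84*y^3 + 516*y^2 - 72*y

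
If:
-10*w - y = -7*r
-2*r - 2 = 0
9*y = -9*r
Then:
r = -1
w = -4/5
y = 1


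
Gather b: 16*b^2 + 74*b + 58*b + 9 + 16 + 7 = 16*b^2 + 132*b + 32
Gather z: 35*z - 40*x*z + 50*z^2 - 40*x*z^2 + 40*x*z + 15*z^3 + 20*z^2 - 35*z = 15*z^3 + z^2*(70 - 40*x)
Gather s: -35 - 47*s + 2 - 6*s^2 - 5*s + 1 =-6*s^2 - 52*s - 32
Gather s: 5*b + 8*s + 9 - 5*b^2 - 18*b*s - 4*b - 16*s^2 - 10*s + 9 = -5*b^2 + b - 16*s^2 + s*(-18*b - 2) + 18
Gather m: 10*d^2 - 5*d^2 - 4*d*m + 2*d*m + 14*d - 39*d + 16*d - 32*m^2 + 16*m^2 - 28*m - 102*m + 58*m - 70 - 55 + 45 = 5*d^2 - 9*d - 16*m^2 + m*(-2*d - 72) - 80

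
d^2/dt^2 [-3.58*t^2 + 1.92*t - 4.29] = -7.16000000000000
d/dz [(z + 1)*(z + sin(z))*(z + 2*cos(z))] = -(z + 1)*(z + sin(z))*(2*sin(z) - 1) + (z + 1)*(z + 2*cos(z))*(cos(z) + 1) + (z + sin(z))*(z + 2*cos(z))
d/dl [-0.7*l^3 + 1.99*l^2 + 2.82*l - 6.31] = -2.1*l^2 + 3.98*l + 2.82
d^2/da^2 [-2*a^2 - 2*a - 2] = -4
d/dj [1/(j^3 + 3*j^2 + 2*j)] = (-3*j^2 - 6*j - 2)/(j^2*(j^2 + 3*j + 2)^2)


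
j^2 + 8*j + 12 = (j + 2)*(j + 6)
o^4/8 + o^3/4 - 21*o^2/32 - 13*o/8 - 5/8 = (o/4 + 1/2)*(o/2 + 1)*(o - 5/2)*(o + 1/2)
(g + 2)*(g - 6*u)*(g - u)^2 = g^4 - 8*g^3*u + 2*g^3 + 13*g^2*u^2 - 16*g^2*u - 6*g*u^3 + 26*g*u^2 - 12*u^3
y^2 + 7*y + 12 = (y + 3)*(y + 4)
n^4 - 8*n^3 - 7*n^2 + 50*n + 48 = (n - 8)*(n - 3)*(n + 1)*(n + 2)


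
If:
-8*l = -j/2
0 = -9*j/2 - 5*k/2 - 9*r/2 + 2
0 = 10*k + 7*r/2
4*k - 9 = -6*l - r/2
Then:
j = 3672/577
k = 1484/577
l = 459/1154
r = -4240/577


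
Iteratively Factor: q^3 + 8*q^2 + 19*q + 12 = (q + 1)*(q^2 + 7*q + 12) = (q + 1)*(q + 3)*(q + 4)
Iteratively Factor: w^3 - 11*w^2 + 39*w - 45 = (w - 5)*(w^2 - 6*w + 9) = (w - 5)*(w - 3)*(w - 3)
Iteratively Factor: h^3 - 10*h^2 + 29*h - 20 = (h - 4)*(h^2 - 6*h + 5) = (h - 4)*(h - 1)*(h - 5)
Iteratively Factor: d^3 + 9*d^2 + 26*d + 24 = (d + 4)*(d^2 + 5*d + 6) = (d + 3)*(d + 4)*(d + 2)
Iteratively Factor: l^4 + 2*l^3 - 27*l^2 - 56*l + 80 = (l + 4)*(l^3 - 2*l^2 - 19*l + 20) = (l - 5)*(l + 4)*(l^2 + 3*l - 4) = (l - 5)*(l - 1)*(l + 4)*(l + 4)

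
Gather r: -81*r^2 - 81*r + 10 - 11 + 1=-81*r^2 - 81*r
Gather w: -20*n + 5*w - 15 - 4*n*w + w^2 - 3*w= -20*n + w^2 + w*(2 - 4*n) - 15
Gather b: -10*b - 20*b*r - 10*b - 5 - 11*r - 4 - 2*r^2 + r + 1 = b*(-20*r - 20) - 2*r^2 - 10*r - 8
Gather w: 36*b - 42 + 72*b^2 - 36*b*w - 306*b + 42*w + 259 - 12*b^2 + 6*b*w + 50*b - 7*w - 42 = 60*b^2 - 220*b + w*(35 - 30*b) + 175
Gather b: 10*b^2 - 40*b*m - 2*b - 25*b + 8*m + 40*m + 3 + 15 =10*b^2 + b*(-40*m - 27) + 48*m + 18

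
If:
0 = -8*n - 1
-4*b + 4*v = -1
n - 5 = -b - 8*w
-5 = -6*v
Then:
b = 13/12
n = -1/8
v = 5/6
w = 97/192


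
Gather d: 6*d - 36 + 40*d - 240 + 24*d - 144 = 70*d - 420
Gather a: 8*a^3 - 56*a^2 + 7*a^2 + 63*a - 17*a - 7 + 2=8*a^3 - 49*a^2 + 46*a - 5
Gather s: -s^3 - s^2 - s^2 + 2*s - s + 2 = -s^3 - 2*s^2 + s + 2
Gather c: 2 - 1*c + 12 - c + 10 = 24 - 2*c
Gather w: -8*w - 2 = -8*w - 2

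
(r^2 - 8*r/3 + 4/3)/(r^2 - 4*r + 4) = (r - 2/3)/(r - 2)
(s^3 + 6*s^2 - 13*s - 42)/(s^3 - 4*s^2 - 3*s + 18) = (s + 7)/(s - 3)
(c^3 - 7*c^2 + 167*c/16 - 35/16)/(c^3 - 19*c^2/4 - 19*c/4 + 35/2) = (c - 1/4)/(c + 2)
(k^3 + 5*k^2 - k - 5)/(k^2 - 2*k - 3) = (k^2 + 4*k - 5)/(k - 3)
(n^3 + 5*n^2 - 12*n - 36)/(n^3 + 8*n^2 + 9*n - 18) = (n^2 - n - 6)/(n^2 + 2*n - 3)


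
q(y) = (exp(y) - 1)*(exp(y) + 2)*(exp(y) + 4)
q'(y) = (exp(y) - 1)*(exp(y) + 2)*exp(y) + (exp(y) - 1)*(exp(y) + 4)*exp(y) + (exp(y) + 2)*(exp(y) + 4)*exp(y)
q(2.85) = 6687.67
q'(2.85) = 18523.51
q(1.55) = 217.00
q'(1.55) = 545.16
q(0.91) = 43.16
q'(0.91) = 112.69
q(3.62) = 59089.22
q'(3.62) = 170171.85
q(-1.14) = -6.82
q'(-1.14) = 1.76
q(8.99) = 516645653834.46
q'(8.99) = 1549615130364.36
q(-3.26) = -7.92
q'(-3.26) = 0.09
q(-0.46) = -4.49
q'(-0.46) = 6.00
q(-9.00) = -8.00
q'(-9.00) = 0.00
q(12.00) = 4311363993051346.03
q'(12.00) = 12933959532892393.70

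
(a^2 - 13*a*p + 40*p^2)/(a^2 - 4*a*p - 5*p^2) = (a - 8*p)/(a + p)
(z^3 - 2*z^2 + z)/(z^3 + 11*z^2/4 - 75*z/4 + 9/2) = 4*z*(z^2 - 2*z + 1)/(4*z^3 + 11*z^2 - 75*z + 18)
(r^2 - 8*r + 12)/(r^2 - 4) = (r - 6)/(r + 2)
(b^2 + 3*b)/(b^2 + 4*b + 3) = b/(b + 1)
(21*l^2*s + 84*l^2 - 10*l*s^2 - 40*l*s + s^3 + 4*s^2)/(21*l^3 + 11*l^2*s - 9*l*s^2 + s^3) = (s + 4)/(l + s)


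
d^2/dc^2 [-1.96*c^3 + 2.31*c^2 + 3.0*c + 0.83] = 4.62 - 11.76*c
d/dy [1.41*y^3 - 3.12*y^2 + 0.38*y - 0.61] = 4.23*y^2 - 6.24*y + 0.38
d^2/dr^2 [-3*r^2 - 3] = -6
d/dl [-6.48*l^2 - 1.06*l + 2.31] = -12.96*l - 1.06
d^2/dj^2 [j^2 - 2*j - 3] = 2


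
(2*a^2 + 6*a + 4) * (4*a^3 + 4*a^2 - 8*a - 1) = 8*a^5 + 32*a^4 + 24*a^3 - 34*a^2 - 38*a - 4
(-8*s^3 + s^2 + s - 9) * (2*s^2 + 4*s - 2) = -16*s^5 - 30*s^4 + 22*s^3 - 16*s^2 - 38*s + 18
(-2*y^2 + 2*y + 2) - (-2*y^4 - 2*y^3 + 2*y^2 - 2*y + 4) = 2*y^4 + 2*y^3 - 4*y^2 + 4*y - 2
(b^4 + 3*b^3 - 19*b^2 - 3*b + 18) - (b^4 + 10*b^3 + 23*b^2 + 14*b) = -7*b^3 - 42*b^2 - 17*b + 18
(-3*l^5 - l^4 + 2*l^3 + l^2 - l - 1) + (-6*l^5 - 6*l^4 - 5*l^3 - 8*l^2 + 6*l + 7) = -9*l^5 - 7*l^4 - 3*l^3 - 7*l^2 + 5*l + 6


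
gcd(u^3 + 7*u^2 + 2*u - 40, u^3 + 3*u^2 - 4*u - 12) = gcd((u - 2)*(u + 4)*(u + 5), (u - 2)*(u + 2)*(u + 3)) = u - 2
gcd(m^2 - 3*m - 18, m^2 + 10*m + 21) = m + 3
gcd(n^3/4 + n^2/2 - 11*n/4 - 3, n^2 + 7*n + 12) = n + 4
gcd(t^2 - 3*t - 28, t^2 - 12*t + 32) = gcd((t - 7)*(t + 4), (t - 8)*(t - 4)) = 1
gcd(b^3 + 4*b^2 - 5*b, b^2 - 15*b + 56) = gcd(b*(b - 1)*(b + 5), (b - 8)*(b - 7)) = 1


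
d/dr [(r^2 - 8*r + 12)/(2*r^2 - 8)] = 4/(r^2 + 4*r + 4)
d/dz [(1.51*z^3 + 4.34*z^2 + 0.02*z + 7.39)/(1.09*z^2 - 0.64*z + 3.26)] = (1.6459*z^4 - 1.9328*z^3 + 11.9684*z^2 + 12.1866*z + 4.7948)/(1.1881*z^4 - 1.3952*z^3 + 7.5164*z^2 - 4.1728*z + 10.6276)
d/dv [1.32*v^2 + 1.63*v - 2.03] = 2.64*v + 1.63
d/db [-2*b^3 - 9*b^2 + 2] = 6*b*(-b - 3)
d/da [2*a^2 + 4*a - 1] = 4*a + 4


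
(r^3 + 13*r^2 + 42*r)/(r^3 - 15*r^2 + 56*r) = (r^2 + 13*r + 42)/(r^2 - 15*r + 56)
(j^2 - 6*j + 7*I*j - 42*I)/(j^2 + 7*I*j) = (j - 6)/j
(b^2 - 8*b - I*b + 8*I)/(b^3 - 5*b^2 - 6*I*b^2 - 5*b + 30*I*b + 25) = (b - 8)/(b^2 - 5*b*(1 + I) + 25*I)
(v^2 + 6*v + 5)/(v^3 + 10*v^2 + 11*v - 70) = (v + 1)/(v^2 + 5*v - 14)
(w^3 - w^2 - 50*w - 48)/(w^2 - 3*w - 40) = (w^2 + 7*w + 6)/(w + 5)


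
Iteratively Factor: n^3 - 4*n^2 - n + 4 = (n - 4)*(n^2 - 1) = (n - 4)*(n - 1)*(n + 1)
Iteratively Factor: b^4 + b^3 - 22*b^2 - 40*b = (b + 2)*(b^3 - b^2 - 20*b) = b*(b + 2)*(b^2 - b - 20) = b*(b + 2)*(b + 4)*(b - 5)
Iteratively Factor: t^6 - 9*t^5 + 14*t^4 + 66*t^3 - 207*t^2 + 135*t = (t + 3)*(t^5 - 12*t^4 + 50*t^3 - 84*t^2 + 45*t) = (t - 5)*(t + 3)*(t^4 - 7*t^3 + 15*t^2 - 9*t) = (t - 5)*(t - 3)*(t + 3)*(t^3 - 4*t^2 + 3*t) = (t - 5)*(t - 3)*(t - 1)*(t + 3)*(t^2 - 3*t) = t*(t - 5)*(t - 3)*(t - 1)*(t + 3)*(t - 3)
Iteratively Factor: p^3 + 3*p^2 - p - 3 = (p + 1)*(p^2 + 2*p - 3) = (p + 1)*(p + 3)*(p - 1)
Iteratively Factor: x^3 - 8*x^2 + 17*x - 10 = (x - 1)*(x^2 - 7*x + 10) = (x - 5)*(x - 1)*(x - 2)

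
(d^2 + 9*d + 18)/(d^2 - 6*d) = (d^2 + 9*d + 18)/(d*(d - 6))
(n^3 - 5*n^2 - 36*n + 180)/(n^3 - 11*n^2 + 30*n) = (n + 6)/n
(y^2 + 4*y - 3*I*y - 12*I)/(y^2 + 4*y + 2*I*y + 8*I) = (y - 3*I)/(y + 2*I)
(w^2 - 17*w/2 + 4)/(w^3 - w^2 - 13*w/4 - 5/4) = 2*(-2*w^2 + 17*w - 8)/(-4*w^3 + 4*w^2 + 13*w + 5)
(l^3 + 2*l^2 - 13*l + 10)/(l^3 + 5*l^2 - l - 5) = (l - 2)/(l + 1)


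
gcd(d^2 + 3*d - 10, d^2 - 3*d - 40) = d + 5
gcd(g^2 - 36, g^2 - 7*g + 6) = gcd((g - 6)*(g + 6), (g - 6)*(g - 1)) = g - 6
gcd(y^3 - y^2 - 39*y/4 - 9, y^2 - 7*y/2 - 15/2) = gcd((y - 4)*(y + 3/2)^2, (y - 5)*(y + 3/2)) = y + 3/2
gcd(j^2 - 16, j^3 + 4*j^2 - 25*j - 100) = j + 4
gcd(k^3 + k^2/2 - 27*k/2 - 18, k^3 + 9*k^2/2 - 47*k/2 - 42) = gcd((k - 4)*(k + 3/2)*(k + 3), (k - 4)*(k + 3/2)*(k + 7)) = k^2 - 5*k/2 - 6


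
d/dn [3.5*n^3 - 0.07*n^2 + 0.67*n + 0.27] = 10.5*n^2 - 0.14*n + 0.67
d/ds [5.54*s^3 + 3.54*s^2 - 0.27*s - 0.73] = 16.62*s^2 + 7.08*s - 0.27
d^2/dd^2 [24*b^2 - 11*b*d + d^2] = 2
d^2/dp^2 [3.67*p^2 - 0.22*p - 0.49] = 7.34000000000000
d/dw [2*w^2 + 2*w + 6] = 4*w + 2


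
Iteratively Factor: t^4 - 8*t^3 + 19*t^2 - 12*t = (t - 1)*(t^3 - 7*t^2 + 12*t) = (t - 4)*(t - 1)*(t^2 - 3*t) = (t - 4)*(t - 3)*(t - 1)*(t)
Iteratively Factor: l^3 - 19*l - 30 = (l - 5)*(l^2 + 5*l + 6) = (l - 5)*(l + 2)*(l + 3)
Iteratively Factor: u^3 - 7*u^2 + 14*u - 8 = (u - 1)*(u^2 - 6*u + 8) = (u - 2)*(u - 1)*(u - 4)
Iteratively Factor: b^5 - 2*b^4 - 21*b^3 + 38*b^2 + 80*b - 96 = (b + 4)*(b^4 - 6*b^3 + 3*b^2 + 26*b - 24) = (b - 4)*(b + 4)*(b^3 - 2*b^2 - 5*b + 6) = (b - 4)*(b - 3)*(b + 4)*(b^2 + b - 2) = (b - 4)*(b - 3)*(b + 2)*(b + 4)*(b - 1)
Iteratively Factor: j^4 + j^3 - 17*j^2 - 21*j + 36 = (j + 3)*(j^3 - 2*j^2 - 11*j + 12) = (j - 4)*(j + 3)*(j^2 + 2*j - 3) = (j - 4)*(j - 1)*(j + 3)*(j + 3)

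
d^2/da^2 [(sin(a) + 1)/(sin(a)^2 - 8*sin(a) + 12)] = (-sin(a)^5 - 12*sin(a)^4 + 98*sin(a)^3 - 106*sin(a)^2 - 360*sin(a) + 296)/(sin(a)^2 - 8*sin(a) + 12)^3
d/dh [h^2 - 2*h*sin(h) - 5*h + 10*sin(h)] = -2*h*cos(h) + 2*h - 2*sin(h) + 10*cos(h) - 5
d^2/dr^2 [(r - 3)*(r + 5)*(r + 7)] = 6*r + 18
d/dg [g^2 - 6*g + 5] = 2*g - 6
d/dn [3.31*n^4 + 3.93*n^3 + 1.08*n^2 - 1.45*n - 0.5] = 13.24*n^3 + 11.79*n^2 + 2.16*n - 1.45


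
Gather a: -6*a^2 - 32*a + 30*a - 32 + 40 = -6*a^2 - 2*a + 8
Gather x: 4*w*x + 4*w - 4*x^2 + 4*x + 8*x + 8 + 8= 4*w - 4*x^2 + x*(4*w + 12) + 16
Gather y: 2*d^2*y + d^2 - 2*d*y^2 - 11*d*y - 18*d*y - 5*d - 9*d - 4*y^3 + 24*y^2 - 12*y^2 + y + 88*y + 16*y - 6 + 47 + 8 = d^2 - 14*d - 4*y^3 + y^2*(12 - 2*d) + y*(2*d^2 - 29*d + 105) + 49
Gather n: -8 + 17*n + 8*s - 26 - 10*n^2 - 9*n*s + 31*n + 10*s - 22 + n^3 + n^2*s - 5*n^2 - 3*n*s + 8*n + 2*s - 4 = n^3 + n^2*(s - 15) + n*(56 - 12*s) + 20*s - 60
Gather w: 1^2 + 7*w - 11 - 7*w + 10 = 0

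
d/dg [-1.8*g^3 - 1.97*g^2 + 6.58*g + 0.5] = -5.4*g^2 - 3.94*g + 6.58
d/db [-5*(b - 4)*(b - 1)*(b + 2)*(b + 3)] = -20*b^3 + 150*b + 50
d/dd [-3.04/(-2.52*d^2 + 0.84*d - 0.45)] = (2.5536 - 15.3216*d)/(2.52*d^2 - 0.84*d + 0.45)^2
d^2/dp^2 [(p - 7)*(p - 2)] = 2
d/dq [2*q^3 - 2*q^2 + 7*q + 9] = 6*q^2 - 4*q + 7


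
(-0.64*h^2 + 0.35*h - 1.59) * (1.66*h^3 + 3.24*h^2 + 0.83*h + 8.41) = -1.0624*h^5 - 1.4926*h^4 - 2.0366*h^3 - 10.2435*h^2 + 1.6238*h - 13.3719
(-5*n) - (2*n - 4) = 4 - 7*n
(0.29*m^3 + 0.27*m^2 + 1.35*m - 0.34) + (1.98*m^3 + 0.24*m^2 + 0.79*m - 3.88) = 2.27*m^3 + 0.51*m^2 + 2.14*m - 4.22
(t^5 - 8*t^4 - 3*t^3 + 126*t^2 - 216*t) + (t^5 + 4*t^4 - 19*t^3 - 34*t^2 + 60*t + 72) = 2*t^5 - 4*t^4 - 22*t^3 + 92*t^2 - 156*t + 72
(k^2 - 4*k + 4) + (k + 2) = k^2 - 3*k + 6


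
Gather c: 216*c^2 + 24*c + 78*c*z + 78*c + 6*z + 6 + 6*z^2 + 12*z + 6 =216*c^2 + c*(78*z + 102) + 6*z^2 + 18*z + 12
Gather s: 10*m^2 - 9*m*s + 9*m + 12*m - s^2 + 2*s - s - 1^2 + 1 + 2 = 10*m^2 + 21*m - s^2 + s*(1 - 9*m) + 2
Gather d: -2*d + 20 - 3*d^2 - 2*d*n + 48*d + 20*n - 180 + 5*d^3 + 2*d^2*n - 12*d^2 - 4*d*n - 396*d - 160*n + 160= 5*d^3 + d^2*(2*n - 15) + d*(-6*n - 350) - 140*n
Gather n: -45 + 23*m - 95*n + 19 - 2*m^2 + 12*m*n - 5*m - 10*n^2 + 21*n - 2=-2*m^2 + 18*m - 10*n^2 + n*(12*m - 74) - 28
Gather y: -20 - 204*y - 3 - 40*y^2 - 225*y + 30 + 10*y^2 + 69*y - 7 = -30*y^2 - 360*y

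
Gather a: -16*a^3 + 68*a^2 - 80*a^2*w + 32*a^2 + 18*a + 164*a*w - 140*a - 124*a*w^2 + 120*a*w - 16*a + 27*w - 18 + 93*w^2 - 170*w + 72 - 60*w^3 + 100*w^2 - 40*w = -16*a^3 + a^2*(100 - 80*w) + a*(-124*w^2 + 284*w - 138) - 60*w^3 + 193*w^2 - 183*w + 54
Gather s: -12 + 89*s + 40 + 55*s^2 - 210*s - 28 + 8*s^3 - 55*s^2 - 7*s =8*s^3 - 128*s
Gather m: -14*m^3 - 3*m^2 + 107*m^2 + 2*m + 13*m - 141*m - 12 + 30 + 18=-14*m^3 + 104*m^2 - 126*m + 36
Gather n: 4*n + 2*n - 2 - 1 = 6*n - 3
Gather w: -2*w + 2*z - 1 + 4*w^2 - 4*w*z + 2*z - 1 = 4*w^2 + w*(-4*z - 2) + 4*z - 2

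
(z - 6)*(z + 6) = z^2 - 36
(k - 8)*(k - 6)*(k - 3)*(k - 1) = k^4 - 18*k^3 + 107*k^2 - 234*k + 144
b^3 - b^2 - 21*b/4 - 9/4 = (b - 3)*(b + 1/2)*(b + 3/2)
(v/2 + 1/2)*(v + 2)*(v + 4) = v^3/2 + 7*v^2/2 + 7*v + 4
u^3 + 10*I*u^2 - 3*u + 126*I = (u - 3*I)*(u + 6*I)*(u + 7*I)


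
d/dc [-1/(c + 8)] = (c + 8)^(-2)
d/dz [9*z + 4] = 9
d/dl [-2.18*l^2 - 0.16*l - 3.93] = -4.36*l - 0.16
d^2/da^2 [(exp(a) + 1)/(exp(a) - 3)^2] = (exp(2*a) + 16*exp(a) + 15)*exp(a)/(exp(4*a) - 12*exp(3*a) + 54*exp(2*a) - 108*exp(a) + 81)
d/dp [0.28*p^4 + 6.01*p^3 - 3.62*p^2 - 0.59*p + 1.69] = 1.12*p^3 + 18.03*p^2 - 7.24*p - 0.59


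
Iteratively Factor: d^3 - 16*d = (d)*(d^2 - 16) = d*(d - 4)*(d + 4)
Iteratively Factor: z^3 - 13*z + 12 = (z + 4)*(z^2 - 4*z + 3) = (z - 3)*(z + 4)*(z - 1)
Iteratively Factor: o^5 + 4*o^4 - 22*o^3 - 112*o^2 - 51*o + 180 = (o - 1)*(o^4 + 5*o^3 - 17*o^2 - 129*o - 180) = (o - 1)*(o + 3)*(o^3 + 2*o^2 - 23*o - 60) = (o - 5)*(o - 1)*(o + 3)*(o^2 + 7*o + 12) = (o - 5)*(o - 1)*(o + 3)*(o + 4)*(o + 3)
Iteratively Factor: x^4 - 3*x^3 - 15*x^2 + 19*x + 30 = (x - 2)*(x^3 - x^2 - 17*x - 15) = (x - 5)*(x - 2)*(x^2 + 4*x + 3) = (x - 5)*(x - 2)*(x + 3)*(x + 1)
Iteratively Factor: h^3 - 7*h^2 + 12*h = (h)*(h^2 - 7*h + 12) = h*(h - 3)*(h - 4)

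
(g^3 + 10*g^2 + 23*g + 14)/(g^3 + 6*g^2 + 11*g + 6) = (g + 7)/(g + 3)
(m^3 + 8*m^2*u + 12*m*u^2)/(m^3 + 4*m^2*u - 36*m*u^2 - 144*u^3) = m*(-m - 2*u)/(-m^2 + 2*m*u + 24*u^2)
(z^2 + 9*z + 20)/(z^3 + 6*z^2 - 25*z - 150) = (z + 4)/(z^2 + z - 30)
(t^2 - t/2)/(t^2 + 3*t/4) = 2*(2*t - 1)/(4*t + 3)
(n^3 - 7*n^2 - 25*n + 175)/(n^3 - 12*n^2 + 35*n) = (n + 5)/n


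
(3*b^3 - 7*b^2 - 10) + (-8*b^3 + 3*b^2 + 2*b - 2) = -5*b^3 - 4*b^2 + 2*b - 12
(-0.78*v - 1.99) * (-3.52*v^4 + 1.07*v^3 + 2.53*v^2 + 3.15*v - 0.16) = 2.7456*v^5 + 6.1702*v^4 - 4.1027*v^3 - 7.4917*v^2 - 6.1437*v + 0.3184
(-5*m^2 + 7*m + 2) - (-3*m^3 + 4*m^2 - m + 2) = 3*m^3 - 9*m^2 + 8*m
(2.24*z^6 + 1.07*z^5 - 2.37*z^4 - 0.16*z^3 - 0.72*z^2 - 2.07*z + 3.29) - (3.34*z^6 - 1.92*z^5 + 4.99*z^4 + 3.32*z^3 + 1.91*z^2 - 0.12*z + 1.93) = -1.1*z^6 + 2.99*z^5 - 7.36*z^4 - 3.48*z^3 - 2.63*z^2 - 1.95*z + 1.36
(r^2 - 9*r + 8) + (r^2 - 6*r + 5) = 2*r^2 - 15*r + 13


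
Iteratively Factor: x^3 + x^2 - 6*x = (x)*(x^2 + x - 6) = x*(x + 3)*(x - 2)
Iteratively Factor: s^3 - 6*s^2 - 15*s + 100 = (s + 4)*(s^2 - 10*s + 25) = (s - 5)*(s + 4)*(s - 5)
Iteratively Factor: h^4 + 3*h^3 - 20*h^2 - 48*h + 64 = (h - 1)*(h^3 + 4*h^2 - 16*h - 64) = (h - 4)*(h - 1)*(h^2 + 8*h + 16) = (h - 4)*(h - 1)*(h + 4)*(h + 4)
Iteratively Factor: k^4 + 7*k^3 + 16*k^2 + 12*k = (k + 2)*(k^3 + 5*k^2 + 6*k) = (k + 2)^2*(k^2 + 3*k) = (k + 2)^2*(k + 3)*(k)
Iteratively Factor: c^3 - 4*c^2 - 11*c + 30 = (c - 5)*(c^2 + c - 6) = (c - 5)*(c + 3)*(c - 2)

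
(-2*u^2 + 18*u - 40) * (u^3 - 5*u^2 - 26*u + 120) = -2*u^5 + 28*u^4 - 78*u^3 - 508*u^2 + 3200*u - 4800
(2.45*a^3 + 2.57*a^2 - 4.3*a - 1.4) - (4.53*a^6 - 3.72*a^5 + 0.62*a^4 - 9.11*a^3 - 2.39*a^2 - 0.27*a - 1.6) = -4.53*a^6 + 3.72*a^5 - 0.62*a^4 + 11.56*a^3 + 4.96*a^2 - 4.03*a + 0.2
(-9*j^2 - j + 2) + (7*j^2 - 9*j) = -2*j^2 - 10*j + 2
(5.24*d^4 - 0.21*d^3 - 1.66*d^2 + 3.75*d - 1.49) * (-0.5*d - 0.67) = -2.62*d^5 - 3.4058*d^4 + 0.9707*d^3 - 0.7628*d^2 - 1.7675*d + 0.9983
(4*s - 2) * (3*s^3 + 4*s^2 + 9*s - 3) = 12*s^4 + 10*s^3 + 28*s^2 - 30*s + 6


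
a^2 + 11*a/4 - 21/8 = (a - 3/4)*(a + 7/2)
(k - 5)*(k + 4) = k^2 - k - 20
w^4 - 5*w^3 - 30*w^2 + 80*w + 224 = (w - 7)*(w - 4)*(w + 2)*(w + 4)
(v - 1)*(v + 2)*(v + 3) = v^3 + 4*v^2 + v - 6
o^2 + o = o*(o + 1)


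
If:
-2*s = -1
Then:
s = 1/2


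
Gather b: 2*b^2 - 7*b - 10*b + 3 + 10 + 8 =2*b^2 - 17*b + 21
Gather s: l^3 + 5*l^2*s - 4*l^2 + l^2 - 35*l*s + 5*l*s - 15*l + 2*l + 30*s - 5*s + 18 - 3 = l^3 - 3*l^2 - 13*l + s*(5*l^2 - 30*l + 25) + 15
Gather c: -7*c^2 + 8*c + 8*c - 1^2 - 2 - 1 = -7*c^2 + 16*c - 4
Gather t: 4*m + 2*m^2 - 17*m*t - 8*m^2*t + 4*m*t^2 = 2*m^2 + 4*m*t^2 + 4*m + t*(-8*m^2 - 17*m)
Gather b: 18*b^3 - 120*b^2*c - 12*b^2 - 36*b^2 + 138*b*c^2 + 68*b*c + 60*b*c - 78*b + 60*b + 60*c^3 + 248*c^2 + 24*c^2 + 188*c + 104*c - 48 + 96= 18*b^3 + b^2*(-120*c - 48) + b*(138*c^2 + 128*c - 18) + 60*c^3 + 272*c^2 + 292*c + 48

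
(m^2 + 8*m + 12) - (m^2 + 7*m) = m + 12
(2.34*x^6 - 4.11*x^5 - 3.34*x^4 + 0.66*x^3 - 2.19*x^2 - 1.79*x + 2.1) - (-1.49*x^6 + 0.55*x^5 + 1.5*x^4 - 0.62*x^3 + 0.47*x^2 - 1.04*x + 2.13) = 3.83*x^6 - 4.66*x^5 - 4.84*x^4 + 1.28*x^3 - 2.66*x^2 - 0.75*x - 0.0299999999999998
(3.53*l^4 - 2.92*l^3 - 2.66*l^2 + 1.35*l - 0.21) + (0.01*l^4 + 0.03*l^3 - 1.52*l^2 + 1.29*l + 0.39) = 3.54*l^4 - 2.89*l^3 - 4.18*l^2 + 2.64*l + 0.18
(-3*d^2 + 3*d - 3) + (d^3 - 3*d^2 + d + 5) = d^3 - 6*d^2 + 4*d + 2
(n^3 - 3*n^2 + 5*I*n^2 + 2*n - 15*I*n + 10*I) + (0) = n^3 - 3*n^2 + 5*I*n^2 + 2*n - 15*I*n + 10*I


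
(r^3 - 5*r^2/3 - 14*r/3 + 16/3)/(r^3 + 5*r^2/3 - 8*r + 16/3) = (3*r^2 - 2*r - 16)/(3*r^2 + 8*r - 16)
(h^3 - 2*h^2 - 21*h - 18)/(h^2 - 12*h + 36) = (h^2 + 4*h + 3)/(h - 6)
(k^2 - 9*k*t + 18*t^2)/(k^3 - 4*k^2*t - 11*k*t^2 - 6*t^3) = (k - 3*t)/(k^2 + 2*k*t + t^2)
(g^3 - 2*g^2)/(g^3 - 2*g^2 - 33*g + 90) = g^2*(g - 2)/(g^3 - 2*g^2 - 33*g + 90)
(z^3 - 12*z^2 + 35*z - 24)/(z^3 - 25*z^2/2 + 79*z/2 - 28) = 2*(z - 3)/(2*z - 7)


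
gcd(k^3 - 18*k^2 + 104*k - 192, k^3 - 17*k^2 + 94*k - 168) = k^2 - 10*k + 24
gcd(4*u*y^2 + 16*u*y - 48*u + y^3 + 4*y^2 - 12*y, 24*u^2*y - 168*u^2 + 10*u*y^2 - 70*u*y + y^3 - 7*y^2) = 4*u + y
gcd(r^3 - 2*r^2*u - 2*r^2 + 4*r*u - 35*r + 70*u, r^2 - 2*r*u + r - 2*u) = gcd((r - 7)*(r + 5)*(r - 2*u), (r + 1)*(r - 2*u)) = r - 2*u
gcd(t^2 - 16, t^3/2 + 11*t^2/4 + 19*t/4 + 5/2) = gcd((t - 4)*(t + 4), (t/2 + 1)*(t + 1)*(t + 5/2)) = 1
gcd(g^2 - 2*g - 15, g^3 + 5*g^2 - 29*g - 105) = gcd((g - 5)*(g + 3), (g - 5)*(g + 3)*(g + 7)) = g^2 - 2*g - 15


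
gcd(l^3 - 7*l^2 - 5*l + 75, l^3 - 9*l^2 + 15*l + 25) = l^2 - 10*l + 25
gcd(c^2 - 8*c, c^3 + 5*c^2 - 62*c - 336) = c - 8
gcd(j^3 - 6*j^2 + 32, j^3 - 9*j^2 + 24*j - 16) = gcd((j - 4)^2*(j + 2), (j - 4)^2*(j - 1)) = j^2 - 8*j + 16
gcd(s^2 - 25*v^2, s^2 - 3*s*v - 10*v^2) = s - 5*v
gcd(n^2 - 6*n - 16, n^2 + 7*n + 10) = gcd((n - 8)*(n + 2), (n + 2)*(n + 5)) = n + 2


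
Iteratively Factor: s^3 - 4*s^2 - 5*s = (s - 5)*(s^2 + s) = s*(s - 5)*(s + 1)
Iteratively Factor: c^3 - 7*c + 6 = (c - 2)*(c^2 + 2*c - 3) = (c - 2)*(c + 3)*(c - 1)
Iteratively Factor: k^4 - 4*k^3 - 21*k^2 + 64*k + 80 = (k - 5)*(k^3 + k^2 - 16*k - 16) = (k - 5)*(k - 4)*(k^2 + 5*k + 4) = (k - 5)*(k - 4)*(k + 4)*(k + 1)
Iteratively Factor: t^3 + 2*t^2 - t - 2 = (t - 1)*(t^2 + 3*t + 2) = (t - 1)*(t + 1)*(t + 2)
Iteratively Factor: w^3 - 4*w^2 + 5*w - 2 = (w - 2)*(w^2 - 2*w + 1) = (w - 2)*(w - 1)*(w - 1)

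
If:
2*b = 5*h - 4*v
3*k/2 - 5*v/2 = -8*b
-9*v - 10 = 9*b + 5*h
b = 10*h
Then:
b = -80/49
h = -8/49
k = 1430/147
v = 30/49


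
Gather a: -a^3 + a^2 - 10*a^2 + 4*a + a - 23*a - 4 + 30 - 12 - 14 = -a^3 - 9*a^2 - 18*a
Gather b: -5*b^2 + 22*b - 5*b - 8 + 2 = -5*b^2 + 17*b - 6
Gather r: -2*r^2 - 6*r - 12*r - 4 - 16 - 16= -2*r^2 - 18*r - 36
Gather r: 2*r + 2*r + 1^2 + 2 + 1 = 4*r + 4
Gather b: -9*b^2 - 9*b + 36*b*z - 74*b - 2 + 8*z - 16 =-9*b^2 + b*(36*z - 83) + 8*z - 18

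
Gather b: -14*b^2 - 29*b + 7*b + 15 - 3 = -14*b^2 - 22*b + 12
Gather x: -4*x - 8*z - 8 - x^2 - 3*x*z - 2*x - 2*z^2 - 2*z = -x^2 + x*(-3*z - 6) - 2*z^2 - 10*z - 8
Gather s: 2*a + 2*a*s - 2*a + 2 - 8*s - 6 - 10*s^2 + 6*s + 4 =-10*s^2 + s*(2*a - 2)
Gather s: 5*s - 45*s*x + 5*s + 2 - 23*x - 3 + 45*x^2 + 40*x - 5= s*(10 - 45*x) + 45*x^2 + 17*x - 6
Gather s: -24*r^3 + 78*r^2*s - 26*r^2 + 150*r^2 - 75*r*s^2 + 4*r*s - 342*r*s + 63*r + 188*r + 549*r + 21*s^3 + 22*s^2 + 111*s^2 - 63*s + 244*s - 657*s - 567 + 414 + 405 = -24*r^3 + 124*r^2 + 800*r + 21*s^3 + s^2*(133 - 75*r) + s*(78*r^2 - 338*r - 476) + 252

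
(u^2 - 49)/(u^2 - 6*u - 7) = (u + 7)/(u + 1)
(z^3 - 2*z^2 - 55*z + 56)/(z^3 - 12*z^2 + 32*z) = (z^2 + 6*z - 7)/(z*(z - 4))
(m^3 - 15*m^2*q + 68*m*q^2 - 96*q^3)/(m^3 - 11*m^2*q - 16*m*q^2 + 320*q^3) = (-m^2 + 7*m*q - 12*q^2)/(-m^2 + 3*m*q + 40*q^2)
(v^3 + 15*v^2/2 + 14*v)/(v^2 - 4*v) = (v^2 + 15*v/2 + 14)/(v - 4)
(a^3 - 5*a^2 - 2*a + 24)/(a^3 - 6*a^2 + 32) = (a - 3)/(a - 4)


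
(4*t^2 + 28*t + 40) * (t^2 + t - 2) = 4*t^4 + 32*t^3 + 60*t^2 - 16*t - 80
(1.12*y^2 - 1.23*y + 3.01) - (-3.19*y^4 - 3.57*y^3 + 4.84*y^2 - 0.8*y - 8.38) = 3.19*y^4 + 3.57*y^3 - 3.72*y^2 - 0.43*y + 11.39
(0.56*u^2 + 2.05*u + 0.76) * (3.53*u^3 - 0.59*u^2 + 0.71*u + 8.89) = 1.9768*u^5 + 6.9061*u^4 + 1.8709*u^3 + 5.9855*u^2 + 18.7641*u + 6.7564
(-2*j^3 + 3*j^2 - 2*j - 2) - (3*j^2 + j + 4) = -2*j^3 - 3*j - 6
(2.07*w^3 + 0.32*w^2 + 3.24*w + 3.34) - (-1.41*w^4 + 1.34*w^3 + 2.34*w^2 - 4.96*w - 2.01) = 1.41*w^4 + 0.73*w^3 - 2.02*w^2 + 8.2*w + 5.35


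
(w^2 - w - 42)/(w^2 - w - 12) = (-w^2 + w + 42)/(-w^2 + w + 12)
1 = 1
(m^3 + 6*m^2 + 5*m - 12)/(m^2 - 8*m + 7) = (m^2 + 7*m + 12)/(m - 7)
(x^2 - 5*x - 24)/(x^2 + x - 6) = (x - 8)/(x - 2)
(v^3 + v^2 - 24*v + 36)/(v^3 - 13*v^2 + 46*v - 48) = (v + 6)/(v - 8)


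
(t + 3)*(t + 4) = t^2 + 7*t + 12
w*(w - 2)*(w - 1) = w^3 - 3*w^2 + 2*w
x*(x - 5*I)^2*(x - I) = x^4 - 11*I*x^3 - 35*x^2 + 25*I*x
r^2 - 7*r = r*(r - 7)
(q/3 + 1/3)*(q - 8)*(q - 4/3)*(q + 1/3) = q^4/3 - 8*q^3/3 - 13*q^2/27 + 100*q/27 + 32/27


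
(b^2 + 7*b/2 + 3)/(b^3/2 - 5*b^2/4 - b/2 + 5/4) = 2*(2*b^2 + 7*b + 6)/(2*b^3 - 5*b^2 - 2*b + 5)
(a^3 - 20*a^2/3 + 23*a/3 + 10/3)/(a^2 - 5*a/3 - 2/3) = a - 5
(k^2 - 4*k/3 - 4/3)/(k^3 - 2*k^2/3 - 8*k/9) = 3*(k - 2)/(k*(3*k - 4))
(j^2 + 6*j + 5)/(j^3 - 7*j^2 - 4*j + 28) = (j^2 + 6*j + 5)/(j^3 - 7*j^2 - 4*j + 28)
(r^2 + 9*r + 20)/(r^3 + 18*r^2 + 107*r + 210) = (r + 4)/(r^2 + 13*r + 42)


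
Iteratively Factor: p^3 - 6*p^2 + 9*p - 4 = (p - 4)*(p^2 - 2*p + 1) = (p - 4)*(p - 1)*(p - 1)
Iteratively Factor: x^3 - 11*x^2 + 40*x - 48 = (x - 4)*(x^2 - 7*x + 12) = (x - 4)^2*(x - 3)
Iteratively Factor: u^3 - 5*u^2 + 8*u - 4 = (u - 2)*(u^2 - 3*u + 2) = (u - 2)*(u - 1)*(u - 2)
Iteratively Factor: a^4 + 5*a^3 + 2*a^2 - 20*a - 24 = (a + 2)*(a^3 + 3*a^2 - 4*a - 12) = (a + 2)^2*(a^2 + a - 6) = (a + 2)^2*(a + 3)*(a - 2)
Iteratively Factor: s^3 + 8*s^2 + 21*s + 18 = (s + 2)*(s^2 + 6*s + 9) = (s + 2)*(s + 3)*(s + 3)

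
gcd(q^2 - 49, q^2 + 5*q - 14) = q + 7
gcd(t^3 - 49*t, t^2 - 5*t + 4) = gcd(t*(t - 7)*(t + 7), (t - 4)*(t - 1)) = 1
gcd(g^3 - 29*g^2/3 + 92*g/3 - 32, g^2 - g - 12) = g - 4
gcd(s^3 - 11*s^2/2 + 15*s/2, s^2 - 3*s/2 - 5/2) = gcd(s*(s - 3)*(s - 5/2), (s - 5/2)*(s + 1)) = s - 5/2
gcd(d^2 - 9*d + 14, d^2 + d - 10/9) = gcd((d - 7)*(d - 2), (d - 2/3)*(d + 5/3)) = 1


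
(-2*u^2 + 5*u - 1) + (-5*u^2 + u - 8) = -7*u^2 + 6*u - 9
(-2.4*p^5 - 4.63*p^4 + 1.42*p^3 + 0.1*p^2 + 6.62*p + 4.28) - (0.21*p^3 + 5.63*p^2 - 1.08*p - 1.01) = -2.4*p^5 - 4.63*p^4 + 1.21*p^3 - 5.53*p^2 + 7.7*p + 5.29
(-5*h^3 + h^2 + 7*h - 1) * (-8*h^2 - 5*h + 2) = 40*h^5 + 17*h^4 - 71*h^3 - 25*h^2 + 19*h - 2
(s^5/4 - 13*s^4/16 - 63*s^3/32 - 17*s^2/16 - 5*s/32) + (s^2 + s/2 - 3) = s^5/4 - 13*s^4/16 - 63*s^3/32 - s^2/16 + 11*s/32 - 3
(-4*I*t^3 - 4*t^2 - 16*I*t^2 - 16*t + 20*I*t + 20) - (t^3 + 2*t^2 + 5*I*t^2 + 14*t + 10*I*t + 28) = -t^3 - 4*I*t^3 - 6*t^2 - 21*I*t^2 - 30*t + 10*I*t - 8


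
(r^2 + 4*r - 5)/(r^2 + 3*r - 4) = (r + 5)/(r + 4)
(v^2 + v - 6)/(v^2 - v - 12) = (v - 2)/(v - 4)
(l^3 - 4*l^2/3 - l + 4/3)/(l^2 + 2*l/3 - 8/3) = (l^2 - 1)/(l + 2)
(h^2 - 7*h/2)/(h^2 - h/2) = (2*h - 7)/(2*h - 1)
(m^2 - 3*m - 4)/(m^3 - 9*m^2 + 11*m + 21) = (m - 4)/(m^2 - 10*m + 21)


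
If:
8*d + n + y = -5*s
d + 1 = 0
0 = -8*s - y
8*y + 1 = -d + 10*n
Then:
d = -1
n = 256/47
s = -40/47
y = 320/47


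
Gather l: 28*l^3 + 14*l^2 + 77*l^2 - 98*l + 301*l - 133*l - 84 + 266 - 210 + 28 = 28*l^3 + 91*l^2 + 70*l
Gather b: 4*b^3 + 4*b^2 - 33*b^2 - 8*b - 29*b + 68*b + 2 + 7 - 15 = 4*b^3 - 29*b^2 + 31*b - 6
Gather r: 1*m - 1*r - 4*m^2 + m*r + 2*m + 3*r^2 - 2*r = -4*m^2 + 3*m + 3*r^2 + r*(m - 3)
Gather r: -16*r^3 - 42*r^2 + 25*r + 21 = -16*r^3 - 42*r^2 + 25*r + 21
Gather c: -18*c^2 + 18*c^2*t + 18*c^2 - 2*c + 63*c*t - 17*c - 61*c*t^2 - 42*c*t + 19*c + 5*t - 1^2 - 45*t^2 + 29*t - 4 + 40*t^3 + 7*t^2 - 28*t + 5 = 18*c^2*t + c*(-61*t^2 + 21*t) + 40*t^3 - 38*t^2 + 6*t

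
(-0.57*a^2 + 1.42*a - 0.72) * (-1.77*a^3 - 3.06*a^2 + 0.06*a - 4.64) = 1.0089*a^5 - 0.7692*a^4 - 3.105*a^3 + 4.9332*a^2 - 6.632*a + 3.3408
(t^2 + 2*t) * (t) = t^3 + 2*t^2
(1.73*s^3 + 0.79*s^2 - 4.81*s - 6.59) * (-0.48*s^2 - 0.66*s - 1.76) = -0.8304*s^5 - 1.521*s^4 - 1.2574*s^3 + 4.9474*s^2 + 12.815*s + 11.5984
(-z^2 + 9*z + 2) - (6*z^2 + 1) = -7*z^2 + 9*z + 1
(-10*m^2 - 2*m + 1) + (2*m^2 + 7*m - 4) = -8*m^2 + 5*m - 3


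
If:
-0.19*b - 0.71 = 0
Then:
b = -3.74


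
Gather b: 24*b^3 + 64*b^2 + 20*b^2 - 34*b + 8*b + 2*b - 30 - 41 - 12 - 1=24*b^3 + 84*b^2 - 24*b - 84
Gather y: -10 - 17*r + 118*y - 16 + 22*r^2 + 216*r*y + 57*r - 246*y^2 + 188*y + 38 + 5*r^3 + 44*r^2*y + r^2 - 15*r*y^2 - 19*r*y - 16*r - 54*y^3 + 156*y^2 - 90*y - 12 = 5*r^3 + 23*r^2 + 24*r - 54*y^3 + y^2*(-15*r - 90) + y*(44*r^2 + 197*r + 216)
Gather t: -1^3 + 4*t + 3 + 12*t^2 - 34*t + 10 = 12*t^2 - 30*t + 12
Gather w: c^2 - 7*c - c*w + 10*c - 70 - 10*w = c^2 + 3*c + w*(-c - 10) - 70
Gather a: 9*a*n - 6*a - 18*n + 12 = a*(9*n - 6) - 18*n + 12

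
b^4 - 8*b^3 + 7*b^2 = b^2*(b - 7)*(b - 1)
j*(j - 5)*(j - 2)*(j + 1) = j^4 - 6*j^3 + 3*j^2 + 10*j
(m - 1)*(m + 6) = m^2 + 5*m - 6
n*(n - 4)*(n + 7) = n^3 + 3*n^2 - 28*n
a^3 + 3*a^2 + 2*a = a*(a + 1)*(a + 2)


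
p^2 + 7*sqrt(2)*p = p*(p + 7*sqrt(2))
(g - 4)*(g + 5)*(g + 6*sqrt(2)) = g^3 + g^2 + 6*sqrt(2)*g^2 - 20*g + 6*sqrt(2)*g - 120*sqrt(2)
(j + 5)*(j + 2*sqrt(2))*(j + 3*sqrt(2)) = j^3 + 5*j^2 + 5*sqrt(2)*j^2 + 12*j + 25*sqrt(2)*j + 60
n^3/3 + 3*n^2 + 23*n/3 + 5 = (n/3 + 1)*(n + 1)*(n + 5)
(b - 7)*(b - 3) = b^2 - 10*b + 21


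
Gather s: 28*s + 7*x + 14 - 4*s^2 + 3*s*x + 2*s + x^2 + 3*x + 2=-4*s^2 + s*(3*x + 30) + x^2 + 10*x + 16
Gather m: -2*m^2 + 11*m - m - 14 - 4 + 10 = -2*m^2 + 10*m - 8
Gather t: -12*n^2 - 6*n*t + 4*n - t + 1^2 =-12*n^2 + 4*n + t*(-6*n - 1) + 1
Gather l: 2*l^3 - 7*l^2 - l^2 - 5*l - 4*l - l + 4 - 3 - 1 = 2*l^3 - 8*l^2 - 10*l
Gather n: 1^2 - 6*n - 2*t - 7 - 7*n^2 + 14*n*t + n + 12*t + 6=-7*n^2 + n*(14*t - 5) + 10*t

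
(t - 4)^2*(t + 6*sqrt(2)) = t^3 - 8*t^2 + 6*sqrt(2)*t^2 - 48*sqrt(2)*t + 16*t + 96*sqrt(2)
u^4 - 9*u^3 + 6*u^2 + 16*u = u*(u - 8)*(u - 2)*(u + 1)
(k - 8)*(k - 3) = k^2 - 11*k + 24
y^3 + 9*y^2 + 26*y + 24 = (y + 2)*(y + 3)*(y + 4)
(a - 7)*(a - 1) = a^2 - 8*a + 7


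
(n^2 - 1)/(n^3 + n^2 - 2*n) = (n + 1)/(n*(n + 2))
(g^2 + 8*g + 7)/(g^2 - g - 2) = (g + 7)/(g - 2)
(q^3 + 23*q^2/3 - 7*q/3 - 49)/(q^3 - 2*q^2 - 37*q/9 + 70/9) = 3*(q^2 + 10*q + 21)/(3*q^2 + q - 10)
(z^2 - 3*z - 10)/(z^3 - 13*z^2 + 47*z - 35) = (z + 2)/(z^2 - 8*z + 7)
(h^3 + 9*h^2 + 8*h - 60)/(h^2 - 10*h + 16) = (h^2 + 11*h + 30)/(h - 8)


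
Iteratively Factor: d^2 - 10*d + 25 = (d - 5)*(d - 5)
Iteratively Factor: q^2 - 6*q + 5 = (q - 5)*(q - 1)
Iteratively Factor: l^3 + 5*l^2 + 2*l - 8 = (l + 2)*(l^2 + 3*l - 4) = (l - 1)*(l + 2)*(l + 4)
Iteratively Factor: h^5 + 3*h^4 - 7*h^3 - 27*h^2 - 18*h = (h + 2)*(h^4 + h^3 - 9*h^2 - 9*h) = (h + 1)*(h + 2)*(h^3 - 9*h) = (h - 3)*(h + 1)*(h + 2)*(h^2 + 3*h) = h*(h - 3)*(h + 1)*(h + 2)*(h + 3)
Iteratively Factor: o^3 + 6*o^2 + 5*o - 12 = (o + 4)*(o^2 + 2*o - 3) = (o - 1)*(o + 4)*(o + 3)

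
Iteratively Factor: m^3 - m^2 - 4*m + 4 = (m - 1)*(m^2 - 4) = (m - 2)*(m - 1)*(m + 2)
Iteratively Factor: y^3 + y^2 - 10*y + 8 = (y - 1)*(y^2 + 2*y - 8) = (y - 2)*(y - 1)*(y + 4)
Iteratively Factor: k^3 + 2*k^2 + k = (k + 1)*(k^2 + k) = k*(k + 1)*(k + 1)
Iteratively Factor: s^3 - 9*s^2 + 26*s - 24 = (s - 4)*(s^2 - 5*s + 6) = (s - 4)*(s - 2)*(s - 3)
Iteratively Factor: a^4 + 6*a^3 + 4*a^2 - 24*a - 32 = (a + 2)*(a^3 + 4*a^2 - 4*a - 16) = (a + 2)^2*(a^2 + 2*a - 8) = (a + 2)^2*(a + 4)*(a - 2)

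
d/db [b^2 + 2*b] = 2*b + 2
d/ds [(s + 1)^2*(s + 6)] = (s + 1)*(3*s + 13)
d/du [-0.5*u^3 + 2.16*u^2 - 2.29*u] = -1.5*u^2 + 4.32*u - 2.29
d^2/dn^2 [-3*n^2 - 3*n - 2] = -6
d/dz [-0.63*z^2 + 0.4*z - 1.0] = 0.4 - 1.26*z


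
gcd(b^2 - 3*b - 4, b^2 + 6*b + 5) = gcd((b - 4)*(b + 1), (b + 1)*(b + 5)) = b + 1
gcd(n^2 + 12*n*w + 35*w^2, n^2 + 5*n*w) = n + 5*w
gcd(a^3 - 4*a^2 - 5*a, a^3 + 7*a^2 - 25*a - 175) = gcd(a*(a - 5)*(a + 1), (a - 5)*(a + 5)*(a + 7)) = a - 5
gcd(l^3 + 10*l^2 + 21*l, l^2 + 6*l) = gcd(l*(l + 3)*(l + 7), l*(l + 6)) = l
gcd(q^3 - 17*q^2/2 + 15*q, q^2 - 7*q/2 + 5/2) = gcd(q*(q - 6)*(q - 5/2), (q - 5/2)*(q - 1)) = q - 5/2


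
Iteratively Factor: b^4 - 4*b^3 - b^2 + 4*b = (b)*(b^3 - 4*b^2 - b + 4) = b*(b - 4)*(b^2 - 1) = b*(b - 4)*(b + 1)*(b - 1)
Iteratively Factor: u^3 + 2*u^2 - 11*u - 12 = (u + 1)*(u^2 + u - 12) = (u + 1)*(u + 4)*(u - 3)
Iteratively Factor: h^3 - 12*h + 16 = (h + 4)*(h^2 - 4*h + 4) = (h - 2)*(h + 4)*(h - 2)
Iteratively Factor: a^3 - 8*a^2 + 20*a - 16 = (a - 4)*(a^2 - 4*a + 4) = (a - 4)*(a - 2)*(a - 2)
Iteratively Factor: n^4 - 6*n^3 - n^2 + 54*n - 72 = (n - 3)*(n^3 - 3*n^2 - 10*n + 24) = (n - 4)*(n - 3)*(n^2 + n - 6) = (n - 4)*(n - 3)*(n - 2)*(n + 3)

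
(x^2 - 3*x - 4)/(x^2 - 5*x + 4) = (x + 1)/(x - 1)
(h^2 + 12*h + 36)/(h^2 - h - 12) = (h^2 + 12*h + 36)/(h^2 - h - 12)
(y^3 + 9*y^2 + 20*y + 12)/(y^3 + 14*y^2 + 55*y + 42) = (y + 2)/(y + 7)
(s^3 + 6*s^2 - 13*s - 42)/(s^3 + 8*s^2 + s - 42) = (s^2 - s - 6)/(s^2 + s - 6)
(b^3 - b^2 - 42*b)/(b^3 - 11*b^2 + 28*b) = (b + 6)/(b - 4)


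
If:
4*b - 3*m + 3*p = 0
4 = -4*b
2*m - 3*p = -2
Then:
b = -1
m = -2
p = -2/3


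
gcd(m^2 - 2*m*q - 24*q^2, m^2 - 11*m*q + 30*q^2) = -m + 6*q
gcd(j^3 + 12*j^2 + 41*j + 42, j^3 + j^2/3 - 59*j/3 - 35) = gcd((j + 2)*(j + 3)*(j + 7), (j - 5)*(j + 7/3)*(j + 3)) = j + 3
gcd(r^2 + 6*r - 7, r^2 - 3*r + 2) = r - 1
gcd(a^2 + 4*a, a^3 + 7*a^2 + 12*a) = a^2 + 4*a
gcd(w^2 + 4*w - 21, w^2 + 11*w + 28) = w + 7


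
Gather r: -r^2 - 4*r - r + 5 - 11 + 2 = -r^2 - 5*r - 4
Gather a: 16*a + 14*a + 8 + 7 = 30*a + 15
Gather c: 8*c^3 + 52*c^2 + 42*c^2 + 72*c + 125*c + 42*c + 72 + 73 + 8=8*c^3 + 94*c^2 + 239*c + 153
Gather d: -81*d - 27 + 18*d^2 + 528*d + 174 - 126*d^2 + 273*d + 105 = -108*d^2 + 720*d + 252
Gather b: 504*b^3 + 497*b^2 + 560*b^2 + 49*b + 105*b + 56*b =504*b^3 + 1057*b^2 + 210*b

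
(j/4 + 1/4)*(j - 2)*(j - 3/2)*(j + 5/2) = j^4/4 - 27*j^2/16 + 7*j/16 + 15/8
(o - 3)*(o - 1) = o^2 - 4*o + 3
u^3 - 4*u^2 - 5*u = u*(u - 5)*(u + 1)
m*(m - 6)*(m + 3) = m^3 - 3*m^2 - 18*m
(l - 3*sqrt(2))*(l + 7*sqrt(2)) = l^2 + 4*sqrt(2)*l - 42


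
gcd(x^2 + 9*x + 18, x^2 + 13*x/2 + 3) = x + 6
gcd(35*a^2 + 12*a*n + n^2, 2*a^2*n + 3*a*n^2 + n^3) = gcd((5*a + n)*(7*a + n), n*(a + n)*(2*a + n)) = 1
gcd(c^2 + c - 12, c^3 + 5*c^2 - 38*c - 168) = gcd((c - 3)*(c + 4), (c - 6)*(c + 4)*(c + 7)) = c + 4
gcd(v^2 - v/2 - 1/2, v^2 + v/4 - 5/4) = v - 1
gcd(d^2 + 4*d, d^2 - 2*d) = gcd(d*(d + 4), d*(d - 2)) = d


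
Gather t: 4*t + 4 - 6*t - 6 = -2*t - 2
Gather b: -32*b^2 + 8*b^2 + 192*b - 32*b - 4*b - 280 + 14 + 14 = -24*b^2 + 156*b - 252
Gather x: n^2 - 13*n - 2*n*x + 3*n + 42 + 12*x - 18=n^2 - 10*n + x*(12 - 2*n) + 24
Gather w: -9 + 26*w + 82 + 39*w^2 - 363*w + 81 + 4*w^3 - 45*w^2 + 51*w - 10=4*w^3 - 6*w^2 - 286*w + 144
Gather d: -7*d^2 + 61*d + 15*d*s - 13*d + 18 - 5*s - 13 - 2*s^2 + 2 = -7*d^2 + d*(15*s + 48) - 2*s^2 - 5*s + 7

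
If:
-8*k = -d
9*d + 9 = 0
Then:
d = -1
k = -1/8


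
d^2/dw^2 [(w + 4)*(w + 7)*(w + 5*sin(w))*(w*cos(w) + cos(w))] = -w^4*cos(w) - 8*w^3*sin(w) - 10*w^3*sin(2*w) - 12*w^3*cos(w) - 72*w^2*sin(w) - 120*w^2*sin(2*w) - 27*w^2*cos(w) + 30*w^2*cos(2*w) - 156*w*sin(w) - 375*w*sin(2*w) + 44*w*cos(w) + 240*w*cos(2*w) - 56*sin(w) - 220*sin(2*w) + 78*cos(w) + 390*cos(2*w)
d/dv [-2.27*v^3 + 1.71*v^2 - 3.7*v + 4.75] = -6.81*v^2 + 3.42*v - 3.7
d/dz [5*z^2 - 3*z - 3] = 10*z - 3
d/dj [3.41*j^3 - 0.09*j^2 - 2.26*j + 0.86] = 10.23*j^2 - 0.18*j - 2.26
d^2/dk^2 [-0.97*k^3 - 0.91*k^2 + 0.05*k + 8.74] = -5.82*k - 1.82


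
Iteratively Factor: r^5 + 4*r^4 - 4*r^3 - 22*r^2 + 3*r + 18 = (r + 3)*(r^4 + r^3 - 7*r^2 - r + 6) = (r - 2)*(r + 3)*(r^3 + 3*r^2 - r - 3) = (r - 2)*(r + 1)*(r + 3)*(r^2 + 2*r - 3) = (r - 2)*(r - 1)*(r + 1)*(r + 3)*(r + 3)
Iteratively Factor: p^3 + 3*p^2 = (p)*(p^2 + 3*p) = p^2*(p + 3)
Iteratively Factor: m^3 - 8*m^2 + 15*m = (m - 3)*(m^2 - 5*m) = m*(m - 3)*(m - 5)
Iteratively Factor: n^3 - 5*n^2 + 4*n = (n)*(n^2 - 5*n + 4) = n*(n - 4)*(n - 1)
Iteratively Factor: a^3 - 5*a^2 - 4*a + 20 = (a - 5)*(a^2 - 4) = (a - 5)*(a + 2)*(a - 2)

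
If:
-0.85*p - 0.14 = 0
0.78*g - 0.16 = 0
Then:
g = 0.21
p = -0.16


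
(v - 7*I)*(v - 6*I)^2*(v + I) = v^4 - 18*I*v^3 - 101*v^2 + 132*I*v - 252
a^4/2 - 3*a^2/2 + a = a*(a/2 + 1)*(a - 1)^2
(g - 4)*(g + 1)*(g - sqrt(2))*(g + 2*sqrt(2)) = g^4 - 3*g^3 + sqrt(2)*g^3 - 8*g^2 - 3*sqrt(2)*g^2 - 4*sqrt(2)*g + 12*g + 16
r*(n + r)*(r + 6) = n*r^2 + 6*n*r + r^3 + 6*r^2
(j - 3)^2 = j^2 - 6*j + 9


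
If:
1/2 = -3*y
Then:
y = -1/6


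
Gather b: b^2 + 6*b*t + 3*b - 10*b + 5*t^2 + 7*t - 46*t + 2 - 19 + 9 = b^2 + b*(6*t - 7) + 5*t^2 - 39*t - 8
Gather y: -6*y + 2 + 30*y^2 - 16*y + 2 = 30*y^2 - 22*y + 4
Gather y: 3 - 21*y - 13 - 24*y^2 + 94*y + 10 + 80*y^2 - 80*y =56*y^2 - 7*y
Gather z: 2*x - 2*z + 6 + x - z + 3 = 3*x - 3*z + 9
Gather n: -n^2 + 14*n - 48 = -n^2 + 14*n - 48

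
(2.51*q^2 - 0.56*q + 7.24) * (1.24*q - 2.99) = 3.1124*q^3 - 8.1993*q^2 + 10.652*q - 21.6476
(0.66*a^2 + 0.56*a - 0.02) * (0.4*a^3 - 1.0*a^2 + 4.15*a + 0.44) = 0.264*a^5 - 0.436*a^4 + 2.171*a^3 + 2.6344*a^2 + 0.1634*a - 0.0088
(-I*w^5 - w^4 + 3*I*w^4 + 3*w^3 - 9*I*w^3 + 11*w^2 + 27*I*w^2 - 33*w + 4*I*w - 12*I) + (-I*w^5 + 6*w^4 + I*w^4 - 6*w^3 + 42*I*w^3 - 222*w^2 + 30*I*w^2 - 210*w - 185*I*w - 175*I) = -2*I*w^5 + 5*w^4 + 4*I*w^4 - 3*w^3 + 33*I*w^3 - 211*w^2 + 57*I*w^2 - 243*w - 181*I*w - 187*I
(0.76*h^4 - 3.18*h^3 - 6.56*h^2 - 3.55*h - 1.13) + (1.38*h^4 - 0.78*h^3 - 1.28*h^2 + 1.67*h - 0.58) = 2.14*h^4 - 3.96*h^3 - 7.84*h^2 - 1.88*h - 1.71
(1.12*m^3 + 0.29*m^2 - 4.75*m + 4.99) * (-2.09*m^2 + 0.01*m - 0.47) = -2.3408*m^5 - 0.5949*m^4 + 9.404*m^3 - 10.6129*m^2 + 2.2824*m - 2.3453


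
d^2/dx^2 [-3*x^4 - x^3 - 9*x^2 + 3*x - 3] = -36*x^2 - 6*x - 18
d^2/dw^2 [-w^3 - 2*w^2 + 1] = -6*w - 4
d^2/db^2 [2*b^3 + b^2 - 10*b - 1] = 12*b + 2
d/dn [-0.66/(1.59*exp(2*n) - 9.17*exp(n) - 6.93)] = (2.0988*exp(n) - 6.0522)*exp(n)/(-1.59*exp(2*n) + 9.17*exp(n) + 6.93)^2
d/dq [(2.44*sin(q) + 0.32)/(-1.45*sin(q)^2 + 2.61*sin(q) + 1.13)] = (3.538*sin(q)^2 + 0.928*sin(q) + 1.922)*cos(q)/(2.1025*sin(q)^4 - 7.569*sin(q)^3 + 3.5351*sin(q)^2 + 5.8986*sin(q) + 1.2769)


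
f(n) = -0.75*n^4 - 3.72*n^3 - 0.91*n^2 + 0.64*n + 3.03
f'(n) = -3.0*n^3 - 11.16*n^2 - 1.82*n + 0.64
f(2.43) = -80.32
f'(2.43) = -112.73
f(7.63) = -4239.37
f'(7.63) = -1995.53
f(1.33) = -8.83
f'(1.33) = -28.58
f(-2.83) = 30.14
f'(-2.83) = -15.59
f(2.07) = -46.31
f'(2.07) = -77.56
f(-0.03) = 3.01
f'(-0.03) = 0.68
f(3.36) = -241.80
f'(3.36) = -245.27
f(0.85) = 0.24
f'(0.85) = -10.81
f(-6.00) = -202.05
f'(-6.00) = 257.80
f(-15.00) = -25625.07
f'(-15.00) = 7641.94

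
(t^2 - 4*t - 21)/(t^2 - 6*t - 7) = (t + 3)/(t + 1)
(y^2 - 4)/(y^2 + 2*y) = (y - 2)/y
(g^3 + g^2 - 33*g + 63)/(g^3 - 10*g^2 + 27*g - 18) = (g^2 + 4*g - 21)/(g^2 - 7*g + 6)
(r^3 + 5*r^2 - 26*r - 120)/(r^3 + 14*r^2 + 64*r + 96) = (r - 5)/(r + 4)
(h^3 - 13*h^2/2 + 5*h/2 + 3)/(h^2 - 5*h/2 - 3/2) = (h^2 - 7*h + 6)/(h - 3)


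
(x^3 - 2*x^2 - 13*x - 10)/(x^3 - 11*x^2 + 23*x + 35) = (x + 2)/(x - 7)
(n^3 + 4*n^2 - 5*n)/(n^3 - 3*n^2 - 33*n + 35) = n/(n - 7)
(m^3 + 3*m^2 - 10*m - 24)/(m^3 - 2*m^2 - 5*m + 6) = (m + 4)/(m - 1)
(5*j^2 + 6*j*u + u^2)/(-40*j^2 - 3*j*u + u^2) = (j + u)/(-8*j + u)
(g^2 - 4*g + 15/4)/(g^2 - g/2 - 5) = (g - 3/2)/(g + 2)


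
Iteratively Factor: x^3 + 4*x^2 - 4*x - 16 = (x + 4)*(x^2 - 4) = (x + 2)*(x + 4)*(x - 2)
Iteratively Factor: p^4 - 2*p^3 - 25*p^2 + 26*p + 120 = (p + 4)*(p^3 - 6*p^2 - p + 30) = (p + 2)*(p + 4)*(p^2 - 8*p + 15) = (p - 5)*(p + 2)*(p + 4)*(p - 3)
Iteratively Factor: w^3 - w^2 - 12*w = (w - 4)*(w^2 + 3*w) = (w - 4)*(w + 3)*(w)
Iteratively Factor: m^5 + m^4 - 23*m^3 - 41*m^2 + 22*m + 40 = (m - 5)*(m^4 + 6*m^3 + 7*m^2 - 6*m - 8) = (m - 5)*(m + 1)*(m^3 + 5*m^2 + 2*m - 8) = (m - 5)*(m + 1)*(m + 2)*(m^2 + 3*m - 4) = (m - 5)*(m + 1)*(m + 2)*(m + 4)*(m - 1)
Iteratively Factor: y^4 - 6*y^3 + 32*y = (y - 4)*(y^3 - 2*y^2 - 8*y) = (y - 4)*(y + 2)*(y^2 - 4*y) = (y - 4)^2*(y + 2)*(y)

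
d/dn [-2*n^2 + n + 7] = 1 - 4*n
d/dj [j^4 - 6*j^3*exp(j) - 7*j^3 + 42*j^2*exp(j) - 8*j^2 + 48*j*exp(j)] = -6*j^3*exp(j) + 4*j^3 + 24*j^2*exp(j) - 21*j^2 + 132*j*exp(j) - 16*j + 48*exp(j)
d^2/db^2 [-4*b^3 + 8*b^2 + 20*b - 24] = 16 - 24*b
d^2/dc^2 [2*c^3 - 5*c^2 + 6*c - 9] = 12*c - 10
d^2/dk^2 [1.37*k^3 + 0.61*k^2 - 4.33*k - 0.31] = 8.22*k + 1.22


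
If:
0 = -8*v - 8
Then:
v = -1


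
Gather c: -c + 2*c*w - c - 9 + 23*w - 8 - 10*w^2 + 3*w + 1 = c*(2*w - 2) - 10*w^2 + 26*w - 16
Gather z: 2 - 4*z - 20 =-4*z - 18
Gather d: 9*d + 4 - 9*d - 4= 0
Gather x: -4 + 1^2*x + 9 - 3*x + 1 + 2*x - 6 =0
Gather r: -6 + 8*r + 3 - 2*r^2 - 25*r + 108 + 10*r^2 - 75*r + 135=8*r^2 - 92*r + 240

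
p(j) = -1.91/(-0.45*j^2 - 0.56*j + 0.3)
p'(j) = -1.91*(0.9*j + 0.56)/(-0.45*j^2 - 0.56*j + 0.3)^2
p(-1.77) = 16.10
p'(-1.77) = 140.26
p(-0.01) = -6.25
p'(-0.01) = -11.27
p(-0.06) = -5.75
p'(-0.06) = -8.77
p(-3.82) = 0.46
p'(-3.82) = 0.32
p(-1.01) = -4.70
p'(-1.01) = 4.03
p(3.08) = 0.34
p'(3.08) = -0.20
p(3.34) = 0.29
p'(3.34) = -0.16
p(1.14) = 2.07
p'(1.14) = -3.55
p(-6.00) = 0.15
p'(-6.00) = 0.06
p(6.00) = 0.10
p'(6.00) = -0.03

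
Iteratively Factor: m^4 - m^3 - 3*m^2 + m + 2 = (m - 1)*(m^3 - 3*m - 2) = (m - 2)*(m - 1)*(m^2 + 2*m + 1) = (m - 2)*(m - 1)*(m + 1)*(m + 1)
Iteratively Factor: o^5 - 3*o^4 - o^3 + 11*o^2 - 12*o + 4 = (o + 2)*(o^4 - 5*o^3 + 9*o^2 - 7*o + 2) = (o - 2)*(o + 2)*(o^3 - 3*o^2 + 3*o - 1) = (o - 2)*(o - 1)*(o + 2)*(o^2 - 2*o + 1) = (o - 2)*(o - 1)^2*(o + 2)*(o - 1)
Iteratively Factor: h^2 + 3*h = (h)*(h + 3)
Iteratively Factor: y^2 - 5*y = (y - 5)*(y)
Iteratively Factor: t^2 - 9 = (t + 3)*(t - 3)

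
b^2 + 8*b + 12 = (b + 2)*(b + 6)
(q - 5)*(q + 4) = q^2 - q - 20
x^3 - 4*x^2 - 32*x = x*(x - 8)*(x + 4)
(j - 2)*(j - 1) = j^2 - 3*j + 2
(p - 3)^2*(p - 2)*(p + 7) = p^4 - p^3 - 35*p^2 + 129*p - 126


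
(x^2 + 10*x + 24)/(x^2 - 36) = (x + 4)/(x - 6)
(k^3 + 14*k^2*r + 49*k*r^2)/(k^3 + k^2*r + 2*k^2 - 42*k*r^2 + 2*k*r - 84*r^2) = k*(-k - 7*r)/(-k^2 + 6*k*r - 2*k + 12*r)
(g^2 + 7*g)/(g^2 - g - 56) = g/(g - 8)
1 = 1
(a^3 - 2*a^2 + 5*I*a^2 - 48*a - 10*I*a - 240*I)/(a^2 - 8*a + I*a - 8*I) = (a^2 + a*(6 + 5*I) + 30*I)/(a + I)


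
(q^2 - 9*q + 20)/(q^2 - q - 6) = (-q^2 + 9*q - 20)/(-q^2 + q + 6)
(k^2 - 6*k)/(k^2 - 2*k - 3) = k*(6 - k)/(-k^2 + 2*k + 3)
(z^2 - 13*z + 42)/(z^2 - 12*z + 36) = (z - 7)/(z - 6)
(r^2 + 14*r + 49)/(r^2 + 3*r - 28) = (r + 7)/(r - 4)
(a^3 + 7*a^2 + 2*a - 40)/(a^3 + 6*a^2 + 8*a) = (a^2 + 3*a - 10)/(a*(a + 2))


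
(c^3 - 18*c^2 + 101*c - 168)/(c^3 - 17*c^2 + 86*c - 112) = (c - 3)/(c - 2)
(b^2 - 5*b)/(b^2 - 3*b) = (b - 5)/(b - 3)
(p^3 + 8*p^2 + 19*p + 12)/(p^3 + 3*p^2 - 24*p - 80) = (p^2 + 4*p + 3)/(p^2 - p - 20)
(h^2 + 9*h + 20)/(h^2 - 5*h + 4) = (h^2 + 9*h + 20)/(h^2 - 5*h + 4)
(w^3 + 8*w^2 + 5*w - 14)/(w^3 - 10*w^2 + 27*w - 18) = (w^2 + 9*w + 14)/(w^2 - 9*w + 18)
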